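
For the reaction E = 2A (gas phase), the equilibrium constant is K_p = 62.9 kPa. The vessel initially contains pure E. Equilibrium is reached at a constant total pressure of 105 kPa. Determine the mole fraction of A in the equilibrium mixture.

Basis: 1 mol E initially; let X = conversion of E. Extent ξ = X.
Moles: n_E = 1 − X; n_A = 2X.
n_T = Σnᵢ = 1 + X.
With p_i = (n_i/n_T)P, K_p = p_A^2 / (p_E).
Substituting and setting equal to 62.9 kPa gives a polynomial in X; the root in (0,1) is X = 0.361.
Then n_A = 0.722, n_T = 1.36, so y_A = 0.530.

y_A = 0.530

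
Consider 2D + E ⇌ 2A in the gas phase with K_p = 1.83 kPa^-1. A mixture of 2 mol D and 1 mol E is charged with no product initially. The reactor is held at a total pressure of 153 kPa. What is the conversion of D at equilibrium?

X = 0.826

Take 2 mol D as basis and let X be its fractional conversion, so ξ = X.
Species balance: n_D = 2 − 2X; n_E = 1 − X; n_A = 2X.
n_T = Σnᵢ = 3 − X.
y_i = n_i/n_T, p_i = y_i·P. K_p = p_A^2 / (p_D^2 p_E).
Setting this equal to 1.83 kPa^-1 and taking the physical root (0 < X < 1) gives X = 0.826.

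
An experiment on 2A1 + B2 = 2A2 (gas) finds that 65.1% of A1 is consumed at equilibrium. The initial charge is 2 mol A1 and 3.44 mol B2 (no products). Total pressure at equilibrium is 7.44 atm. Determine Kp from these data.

Let X = conversion of A1 (basis 2 mol A1); extent of reaction ξ = X.
Moles: n_A1 = 2 − 2X; n_B2 = 3.44 − X; n_A2 = 2X.
Total moles n_T = 5.44 − X.
At X = 0.651: n_A1 = 0.698, n_B2 = 2.79, n_A2 = 1.3, n_T = 4.79.
p_i = (n_i/n_T)·P. Kp = p_A2^2 / (p_A1^2 p_B2) = 0.803 atm^-1.

Kp = 0.803 atm^-1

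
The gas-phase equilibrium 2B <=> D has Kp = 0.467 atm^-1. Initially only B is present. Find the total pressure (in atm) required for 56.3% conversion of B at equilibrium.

P = 2.27 atm

Let X = conversion of B (basis 1 mol B); extent of reaction ξ = 0.5X.
At extent ξ: n_B = 1 − X; n_D = 0.5X.
Summing: n_T = 1 − 0.5X.
Kp = p_D / (p_B^2) with p_i = (n_i/n_T)·P.
At X = 0.563: the mole-fraction product g(X) = Π y_i^ν_i = 1.059. Since Kp = g(X)·P^{-1}, P = (g/Kp)^(1/1) = (1.059/0.467)^(1/1) = 2.27 atm.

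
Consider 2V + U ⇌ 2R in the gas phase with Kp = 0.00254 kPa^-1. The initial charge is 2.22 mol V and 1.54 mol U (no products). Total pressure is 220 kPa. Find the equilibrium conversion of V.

X = 0.307

Take 2.22 mol V as basis and let X be its fractional conversion, so ξ = 1.11X.
Moles: n_V = 2.22 − 2.22X; n_U = 1.54 − 1.11X; n_R = 2.22X.
n_T = Σnᵢ = 3.76 − 1.11X.
With p_i = (n_i/n_T)P, Kp = p_R^2 / (p_V^2 p_U).
This yields a degree-3 equation in X; solving on (0,1), X = 0.307.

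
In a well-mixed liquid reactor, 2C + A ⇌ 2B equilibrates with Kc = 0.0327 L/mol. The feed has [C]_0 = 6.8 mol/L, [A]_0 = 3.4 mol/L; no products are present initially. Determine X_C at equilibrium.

X = 0.227

Let X = conversion of C; extent ξ = 6.8X/2 mol/L.
Concentrations: [C] = 6.8 − 6.8X; [A] = 3.4 − 3.4X; [B] = 6.8X.
Kc = [B]^2 / ([C]^2 [A]).
Solving Kc = 0.0327 for X ∈ (0,1): X = 0.227.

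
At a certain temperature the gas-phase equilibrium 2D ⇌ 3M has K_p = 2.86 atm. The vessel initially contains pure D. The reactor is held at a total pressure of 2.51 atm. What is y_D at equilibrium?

y_D = 0.417

Basis: 1 mol D initially; let X = conversion of D. Extent ξ = 0.5X.
At extent ξ: n_D = 1 − X; n_M = 1.5X.
n_T = Σnᵢ = 1 + 0.5X.
y_i = n_i/n_T, p_i = y_i·P. K_p = p_M^3 / (p_D^2).
Equating to 2.86 atm and solving on 0 < X < 1: X = 0.482.
Then n_D = 0.518, n_T = 1.24, so y_D = 0.417.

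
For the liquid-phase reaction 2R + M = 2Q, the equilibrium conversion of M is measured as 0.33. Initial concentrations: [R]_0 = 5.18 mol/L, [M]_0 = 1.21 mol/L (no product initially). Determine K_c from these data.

Let X = conversion of M.
Concentrations: [R] = 5.18 − 2.42X; [M] = 1.21 − 1.21X; [Q] = 2.42X.
At X = 0.33: [R] = 4.38, [M] = 0.811, [Q] = 0.799.
K_c = [Q]^2 / ([R]^2 [M]) = 0.041 L/mol.

K_c = 0.041 L/mol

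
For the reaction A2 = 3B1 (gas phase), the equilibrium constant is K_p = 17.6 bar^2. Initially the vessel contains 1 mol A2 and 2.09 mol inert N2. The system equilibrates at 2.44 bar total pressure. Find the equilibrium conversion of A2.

X = 0.792

Let X = conversion of A2 (basis 1 mol A2); extent of reaction ξ = X.
Moles: n_A2 = 1 − X; n_B1 = 3X; n_I = 2.09 (inert).
Summing: n_T = 3.09 + 2X.
With p_i = (n_i/n_T)P, K_p = p_B1^3 / (p_A2).
Equating to 17.6 bar^2 and solving on 0 < X < 1: X = 0.792.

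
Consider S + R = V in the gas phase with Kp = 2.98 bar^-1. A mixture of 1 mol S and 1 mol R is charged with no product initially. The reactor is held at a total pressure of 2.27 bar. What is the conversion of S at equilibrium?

X = 0.641

Basis: 1 mol S initially; let X = conversion of S. Extent ξ = X.
Species balance: n_S = 1 − X; n_R = 1 − X; n_V = X.
n_T = Σnᵢ = 2 − X.
With p_i = (n_i/n_T)P, Kp = p_V / (p_S p_R).
This yields a degree-2 equation in X; solving on (0,1), X = 0.641.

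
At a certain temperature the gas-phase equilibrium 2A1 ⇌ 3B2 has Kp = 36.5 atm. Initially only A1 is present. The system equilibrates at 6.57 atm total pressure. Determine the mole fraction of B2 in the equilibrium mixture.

Let X = conversion of A1 (basis 1 mol A1); extent of reaction ξ = 0.5X.
Mole table: n_A1 = 1 − X; n_B2 = 1.5X.
n_T = Σnᵢ = 1 + 0.5X.
Mole fractions y_i = n_i/n_T; Kp = p_B2^3 / (p_A1^2) with p_i = y_i·P.
Setting this equal to 36.5 atm and taking the physical root (0 < X < 1) gives X = 0.647.
Then n_B2 = 0.971, n_T = 1.32, so y_B2 = 0.733.

y_B2 = 0.733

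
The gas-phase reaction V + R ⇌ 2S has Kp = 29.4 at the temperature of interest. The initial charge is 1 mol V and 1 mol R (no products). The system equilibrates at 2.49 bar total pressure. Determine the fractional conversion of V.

X = 0.731

Let X = conversion of V (basis 1 mol V); extent of reaction ξ = X.
Species balance: n_V = 1 − X; n_R = 1 − X; n_S = 2X.
n_T stays at 2 (no change in mole number).
With p_i = (n_i/n_T)P, Kp = p_S^2 / (p_V p_R).
Setting this equal to 29.4 and taking the physical root (0 < X < 1) gives X = 0.731.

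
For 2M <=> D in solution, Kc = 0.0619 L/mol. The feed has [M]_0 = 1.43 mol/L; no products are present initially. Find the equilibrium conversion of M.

X = 0.133

Let X = conversion of M; extent ξ = 1.43X/2 mol/L.
Concentrations: [M] = 1.43 − 1.43X; [D] = 0.715X.
Kc = [D] / ([M]^2).
Setting equal to 0.0619 and solving for X on (0,1) gives X = 0.133.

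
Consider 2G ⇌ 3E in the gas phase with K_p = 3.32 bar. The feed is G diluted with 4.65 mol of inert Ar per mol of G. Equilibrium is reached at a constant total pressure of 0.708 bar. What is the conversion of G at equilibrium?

Let X = conversion of G (basis 1 mol G); extent of reaction ξ = 0.5X.
Moles: n_G = 1 − X; n_E = 1.5X; n_I = 4.65 (inert).
Total moles n_T = 5.65 + 0.5X.
Mole fractions y_i = n_i/n_T; K_p = p_E^3 / (p_G^2) with p_i = y_i·P.
This yields a degree-3 equation in X; solving on (0,1), X = 0.768.

X = 0.768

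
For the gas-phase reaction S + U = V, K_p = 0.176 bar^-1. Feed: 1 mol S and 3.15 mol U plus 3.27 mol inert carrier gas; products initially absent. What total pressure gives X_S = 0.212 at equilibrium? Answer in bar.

P = 3.75 bar

Let X = conversion of S (basis 1 mol S); extent of reaction ξ = X.
Mole table: n_S = 1 − X; n_U = 3.15 − X; n_V = X; n_I = 3.27 (inert).
Total moles n_T = 7.42 − X.
K_p = p_V / (p_S p_U) with p_i = (n_i/n_T)·P.
At X = 0.212: the mole-fraction product g(X) = Π y_i^ν_i = 0.66. Since K_p = g(X)·P^{-1}, P = (g/K_p)^(1/1) = (0.66/0.176)^(1/1) = 3.75 bar.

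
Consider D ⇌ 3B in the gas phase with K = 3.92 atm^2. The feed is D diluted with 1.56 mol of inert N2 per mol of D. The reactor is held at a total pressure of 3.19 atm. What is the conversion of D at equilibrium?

Take 1 mol D as basis and let X be its fractional conversion, so ξ = X.
Mole table: n_D = 1 − X; n_B = 3X; n_I = 1.56 (inert).
Total moles n_T = 2.56 + 2X.
Mole fractions y_i = n_i/n_T; K = p_B^3 / (p_D) with p_i = y_i·P.
Setting this equal to 3.92 atm^2 and taking the physical root (0 < X < 1) gives X = 0.454.

X = 0.454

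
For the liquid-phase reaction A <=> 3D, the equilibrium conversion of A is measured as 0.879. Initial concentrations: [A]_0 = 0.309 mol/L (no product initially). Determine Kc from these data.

Let X = conversion of A.
Concentrations: [A] = 0.309 − 0.309X; [D] = 0.927X.
At X = 0.879: [A] = 0.0374, [D] = 0.815.
Kc = [D]^3 / ([A]) = 14.5 (mol/L)^2.

Kc = 14.5 (mol/L)^2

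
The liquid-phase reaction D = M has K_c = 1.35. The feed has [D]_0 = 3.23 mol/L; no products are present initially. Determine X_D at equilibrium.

X = 0.574

Let X = conversion of D; extent ξ = 3.23·X mol/L.
Concentrations: [D] = 3.23 − 3.23X; [M] = 3.23X.
K_c = [M] / ([D]).
Equating to 1.35: the physical root is X = 0.574.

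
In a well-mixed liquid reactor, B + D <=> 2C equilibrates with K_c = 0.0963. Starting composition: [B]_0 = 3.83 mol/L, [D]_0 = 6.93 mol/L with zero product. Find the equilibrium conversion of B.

Let X = conversion of B; extent ξ = 3.83·X mol/L.
Concentrations: [B] = 3.83 − 3.83X; [D] = 6.93 − 3.83X; [C] = 7.66X.
K_c = [C]^2 / ([B] [D]).
This equals 0.0963 at X = 0.179 (the root in 0 < X < 1).

X = 0.179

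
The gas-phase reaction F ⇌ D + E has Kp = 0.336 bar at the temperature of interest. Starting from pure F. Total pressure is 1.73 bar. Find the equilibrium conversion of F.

X = 0.403

Take 1 mol F as basis and let X be its fractional conversion, so ξ = X.
At extent ξ: n_F = 1 − X; n_D = X; n_E = X.
Total moles n_T = 1 + X.
With p_i = (n_i/n_T)P, Kp = p_D p_E / (p_F).
This yields a degree-2 equation in X; solving on (0,1), X = 0.403.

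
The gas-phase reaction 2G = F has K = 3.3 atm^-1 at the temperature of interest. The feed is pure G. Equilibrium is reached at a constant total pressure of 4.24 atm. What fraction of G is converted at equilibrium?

X = 0.868

Let X = conversion of G (basis 1 mol G); extent of reaction ξ = 0.5X.
At extent ξ: n_G = 1 − X; n_F = 0.5X.
Summing: n_T = 1 − 0.5X.
Mole fractions y_i = n_i/n_T; K = p_F / (p_G^2) with p_i = y_i·P.
Substituting and setting equal to 3.3 atm^-1 gives a polynomial in X; the root in (0,1) is X = 0.868.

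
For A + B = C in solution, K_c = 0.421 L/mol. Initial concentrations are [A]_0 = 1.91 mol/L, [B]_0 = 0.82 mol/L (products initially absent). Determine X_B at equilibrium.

Let X = conversion of B; extent ξ = 0.82·X mol/L.
Concentrations: [A] = 1.91 − 0.82X; [B] = 0.82 − 0.82X; [C] = 0.82X.
K_c = [C] / ([A] [B]).
Setting equal to 0.421 and solving for X on (0,1) gives X = 0.400.

X = 0.400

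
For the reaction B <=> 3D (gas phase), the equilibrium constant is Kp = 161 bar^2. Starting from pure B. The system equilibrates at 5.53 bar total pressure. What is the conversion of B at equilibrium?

Basis: 1 mol B initially; let X = conversion of B. Extent ξ = X.
Moles: n_B = 1 − X; n_D = 3X.
Summing: n_T = 1 + 2X.
Mole fractions y_i = n_i/n_T; Kp = p_D^3 / (p_B) with p_i = y_i·P.
Substituting and setting equal to 161 bar^2 gives a polynomial in X; the root in (0,1) is X = 0.697.

X = 0.697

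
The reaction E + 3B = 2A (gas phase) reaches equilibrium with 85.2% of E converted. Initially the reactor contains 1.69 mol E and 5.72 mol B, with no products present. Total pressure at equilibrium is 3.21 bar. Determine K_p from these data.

K_p = 24 bar^-2

Basis: 1.69 mol E initially; let X = conversion of E. Extent ξ = 1.69X.
Mole table: n_E = 1.69 − 1.69X; n_B = 5.72 − 5.07X; n_A = 3.38X.
n_T = Σnᵢ = 7.41 − 3.38X.
At X = 0.852: n_E = 0.25, n_B = 1.4, n_A = 2.88, n_T = 4.53.
p_i = (n_i/n_T)·P. K_p = p_A^2 / (p_E p_B^3) = 24 bar^-2.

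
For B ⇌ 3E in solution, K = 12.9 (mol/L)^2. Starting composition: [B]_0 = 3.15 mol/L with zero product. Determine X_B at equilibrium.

X = 0.320

Let X = conversion of B; extent ξ = 3.15·X mol/L.
Concentrations: [B] = 3.15 − 3.15X; [E] = 9.45X.
K = [E]^3 / ([B]).
Equating to 12.9 (mol/L)^2: the physical root is X = 0.320.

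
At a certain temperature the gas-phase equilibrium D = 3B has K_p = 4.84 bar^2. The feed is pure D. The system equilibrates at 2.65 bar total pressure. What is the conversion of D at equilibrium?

X = 0.365

Basis: 1 mol D initially; let X = conversion of D. Extent ξ = X.
Species balance: n_D = 1 − X; n_B = 3X.
Summing: n_T = 1 + 2X.
With p_i = (n_i/n_T)P, K_p = p_B^3 / (p_D).
Setting this equal to 4.84 bar^2 and taking the physical root (0 < X < 1) gives X = 0.365.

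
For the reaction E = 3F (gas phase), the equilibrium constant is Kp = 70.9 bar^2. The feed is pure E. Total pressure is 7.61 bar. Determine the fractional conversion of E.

X = 0.448

Take 1 mol E as basis and let X be its fractional conversion, so ξ = X.
Moles: n_E = 1 − X; n_F = 3X.
n_T = Σnᵢ = 1 + 2X.
Mole fractions y_i = n_i/n_T; Kp = p_F^3 / (p_E) with p_i = y_i·P.
This yields a degree-3 equation in X; solving on (0,1), X = 0.448.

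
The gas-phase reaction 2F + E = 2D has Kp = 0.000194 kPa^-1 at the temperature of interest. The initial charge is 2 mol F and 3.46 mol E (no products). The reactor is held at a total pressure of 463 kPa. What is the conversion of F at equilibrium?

Let X = conversion of F (basis 2 mol F); extent of reaction ξ = X.
Mole table: n_F = 2 − 2X; n_E = 3.46 − X; n_D = 2X.
Summing: n_T = 5.46 − X.
With p_i = (n_i/n_T)P, Kp = p_D^2 / (p_F^2 p_E).
Equating to 0.000194 kPa^-1 and solving on 0 < X < 1: X = 0.191.

X = 0.191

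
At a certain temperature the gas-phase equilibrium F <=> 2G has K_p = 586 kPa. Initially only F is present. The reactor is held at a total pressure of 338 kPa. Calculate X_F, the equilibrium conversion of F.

Basis: 1 mol F initially; let X = conversion of F. Extent ξ = X.
At extent ξ: n_F = 1 − X; n_G = 2X.
Summing: n_T = 1 + X.
Mole fractions y_i = n_i/n_T; K_p = p_G^2 / (p_F) with p_i = y_i·P.
Setting this equal to 586 kPa and taking the physical root (0 < X < 1) gives X = 0.550.

X = 0.550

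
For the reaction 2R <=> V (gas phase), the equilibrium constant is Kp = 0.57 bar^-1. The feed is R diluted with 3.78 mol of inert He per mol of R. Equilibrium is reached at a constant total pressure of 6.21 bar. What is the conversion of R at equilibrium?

Basis: 1 mol R initially; let X = conversion of R. Extent ξ = 0.5X.
Moles: n_R = 1 − X; n_V = 0.5X; n_I = 3.78 (inert).
Summing: n_T = 4.78 − 0.5X.
With p_i = (n_i/n_T)P, Kp = p_V / (p_R^2).
Equating to 0.57 bar^-1 and solving on 0 < X < 1: X = 0.458.

X = 0.458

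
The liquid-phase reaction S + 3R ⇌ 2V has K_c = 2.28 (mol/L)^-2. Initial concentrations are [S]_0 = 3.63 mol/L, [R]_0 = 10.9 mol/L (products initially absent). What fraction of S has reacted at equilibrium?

Let X = conversion of S; extent ξ = 3.63·X mol/L.
Concentrations: [S] = 3.63 − 3.63X; [R] = 10.9 − 10.9X; [V] = 7.26X.
K_c = [V]^2 / ([S] [R]^3).
Equating to 2.28 (mol/L)^-2: the physical root is X = 0.768.

X = 0.768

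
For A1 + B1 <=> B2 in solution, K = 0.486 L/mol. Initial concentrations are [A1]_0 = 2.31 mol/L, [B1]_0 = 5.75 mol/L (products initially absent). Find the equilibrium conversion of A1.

Let X = conversion of A1; extent ξ = 2.31·X mol/L.
Concentrations: [A1] = 2.31 − 2.31X; [B1] = 5.75 − 2.31X; [B2] = 2.31X.
K = [B2] / ([A1] [B1]).
This equals 0.486 at X = 0.671 (the root in 0 < X < 1).

X = 0.671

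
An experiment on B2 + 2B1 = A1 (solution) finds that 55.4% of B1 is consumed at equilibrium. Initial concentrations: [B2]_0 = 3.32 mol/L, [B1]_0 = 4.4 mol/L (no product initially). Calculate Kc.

Let X = conversion of B1.
Concentrations: [B2] = 3.32 − 2.2X; [B1] = 4.4 − 4.4X; [A1] = 2.2X.
At X = 0.554: [B2] = 2.1, [B1] = 1.96, [A1] = 1.22.
Kc = [A1] / ([B2] [B1]^2) = 0.151 (mol/L)^-2.

Kc = 0.151 (mol/L)^-2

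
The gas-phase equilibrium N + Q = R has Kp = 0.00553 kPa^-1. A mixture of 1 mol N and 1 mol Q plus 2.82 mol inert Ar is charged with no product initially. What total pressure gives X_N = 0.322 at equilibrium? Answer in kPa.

P = 570 kPa

Let X = conversion of N (basis 1 mol N); extent of reaction ξ = X.
Mole table: n_N = 1 − X; n_Q = 1 − X; n_R = X; n_I = 2.82 (inert).
n_T = Σnᵢ = 4.82 − X.
Kp = p_R / (p_N p_Q) with p_i = (n_i/n_T)·P.
At X = 0.322: the mole-fraction product g(X) = Π y_i^ν_i = 3.151. Since Kp = g(X)·P^{-1}, P = (g/Kp)^(1/1) = (3.151/0.00553)^(1/1) = 570 kPa.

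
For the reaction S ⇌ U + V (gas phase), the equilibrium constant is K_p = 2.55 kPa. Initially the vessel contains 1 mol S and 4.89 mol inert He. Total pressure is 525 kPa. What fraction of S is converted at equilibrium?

X = 0.157

Basis: 1 mol S initially; let X = conversion of S. Extent ξ = X.
Moles: n_S = 1 − X; n_U = X; n_V = X; n_I = 4.89 (inert).
Total moles n_T = 5.89 + X.
Mole fractions y_i = n_i/n_T; K_p = p_U p_V / (p_S) with p_i = y_i·P.
Setting this equal to 2.55 kPa and taking the physical root (0 < X < 1) gives X = 0.157.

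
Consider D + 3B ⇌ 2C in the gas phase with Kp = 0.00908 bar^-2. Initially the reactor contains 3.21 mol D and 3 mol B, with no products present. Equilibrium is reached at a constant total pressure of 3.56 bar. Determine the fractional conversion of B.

X = 0.191

Take 3 mol B as basis and let X be its fractional conversion, so ξ = X.
At extent ξ: n_D = 3.21 − X; n_B = 3 − 3X; n_C = 2X.
n_T = Σnᵢ = 6.21 − 2X.
With p_i = (n_i/n_T)P, Kp = p_C^2 / (p_D p_B^3).
Equating to 0.00908 bar^-2 and solving on 0 < X < 1: X = 0.191.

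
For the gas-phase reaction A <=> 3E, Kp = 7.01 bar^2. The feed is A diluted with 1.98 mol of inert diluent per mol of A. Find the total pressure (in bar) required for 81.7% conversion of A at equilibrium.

Let X = conversion of A (basis 1 mol A); extent of reaction ξ = X.
Mole table: n_A = 1 − X; n_E = 3X; n_I = 1.98 (inert).
n_T = Σnᵢ = 2.98 + 2X.
Kp = p_E^3 / (p_A) with p_i = (n_i/n_T)·P.
At X = 0.817: the mole-fraction product g(X) = Π y_i^ν_i = 3.779. Since Kp = g(X)·P^{2}, P = (Kp/g)^(1/2) = (7.01/3.779)^(1/2) = 1.36 bar.

P = 1.36 bar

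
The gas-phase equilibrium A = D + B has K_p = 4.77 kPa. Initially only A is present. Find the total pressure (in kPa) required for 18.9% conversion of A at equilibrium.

P = 129 kPa

Basis: 1 mol A initially; let X = conversion of A. Extent ξ = X.
At extent ξ: n_A = 1 − X; n_D = X; n_B = X.
Total moles n_T = 1 + X.
K_p = p_D p_B / (p_A) with p_i = (n_i/n_T)·P.
At X = 0.189: the mole-fraction product g(X) = Π y_i^ν_i = 0.03704. Since K_p = g(X)·P^{1}, P = (K_p/g)^(1/1) = (4.77/0.03704)^(1/1) = 129 kPa.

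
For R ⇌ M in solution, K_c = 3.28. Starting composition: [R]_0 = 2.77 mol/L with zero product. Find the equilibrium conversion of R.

Let X = conversion of R; extent ξ = 2.77·X mol/L.
Concentrations: [R] = 2.77 − 2.77X; [M] = 2.77X.
K_c = [M] / ([R]).
Equating to 3.28: the physical root is X = 0.766.

X = 0.766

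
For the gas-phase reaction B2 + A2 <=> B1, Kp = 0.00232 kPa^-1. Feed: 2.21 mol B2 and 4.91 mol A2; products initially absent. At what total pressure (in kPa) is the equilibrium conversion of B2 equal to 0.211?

P = 173 kPa

Take 2.21 mol B2 as basis and let X be its fractional conversion, so ξ = 2.21X.
Mole table: n_B2 = 2.21 − 2.21X; n_A2 = 4.91 − 2.21X; n_B1 = 2.21X.
n_T = Σnᵢ = 7.12 − 2.21X.
Kp = p_B1 / (p_B2 p_A2) with p_i = (n_i/n_T)·P.
At X = 0.211: the mole-fraction product g(X) = Π y_i^ν_i = 0.4004. Since Kp = g(X)·P^{-1}, P = (g/Kp)^(1/1) = (0.4004/0.00232)^(1/1) = 173 kPa.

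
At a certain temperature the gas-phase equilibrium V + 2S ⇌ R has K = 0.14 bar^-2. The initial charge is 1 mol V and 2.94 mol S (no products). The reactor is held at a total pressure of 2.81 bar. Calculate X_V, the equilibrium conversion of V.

X = 0.346

Take 1 mol V as basis and let X be its fractional conversion, so ξ = X.
Moles: n_V = 1 − X; n_S = 2.94 − 2X; n_R = X.
Summing: n_T = 3.94 − 2X.
Mole fractions y_i = n_i/n_T; K = p_R / (p_V p_S^2) with p_i = y_i·P.
This yields a degree-3 equation in X; solving on (0,1), X = 0.346.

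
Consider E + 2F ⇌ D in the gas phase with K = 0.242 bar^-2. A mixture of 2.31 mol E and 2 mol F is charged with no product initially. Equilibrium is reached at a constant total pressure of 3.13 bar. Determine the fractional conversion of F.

X = 0.454

Basis: 2 mol F initially; let X = conversion of F. Extent ξ = X.
Moles: n_E = 2.31 − X; n_F = 2 − 2X; n_D = X.
n_T = Σnᵢ = 4.31 − 2X.
y_i = n_i/n_T, p_i = y_i·P. K = p_D / (p_E p_F^2).
Equating to 0.242 bar^-2 and solving on 0 < X < 1: X = 0.454.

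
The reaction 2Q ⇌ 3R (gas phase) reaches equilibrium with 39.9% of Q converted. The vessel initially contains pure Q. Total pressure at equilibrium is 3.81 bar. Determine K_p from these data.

K_p = 1.89 bar

Basis: 1 mol Q initially; let X = conversion of Q. Extent ξ = 0.5X.
Moles: n_Q = 1 − X; n_R = 1.5X.
n_T = Σnᵢ = 1 + 0.5X.
At X = 0.399: n_Q = 0.601, n_R = 0.599, n_T = 1.2.
p_i = (n_i/n_T)·P. K_p = p_R^3 / (p_Q^2) = 1.89 bar.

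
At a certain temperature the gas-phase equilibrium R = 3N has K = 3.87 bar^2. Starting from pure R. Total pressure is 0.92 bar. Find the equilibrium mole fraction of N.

Let X = conversion of R (basis 1 mol R); extent of reaction ξ = X.
Moles: n_R = 1 − X; n_N = 3X.
n_T = Σnᵢ = 1 + 2X.
With p_i = (n_i/n_T)P, K = p_N^3 / (p_R).
Substituting and setting equal to 3.87 bar^2 gives a polynomial in X; the root in (0,1) is X = 0.673.
Then n_N = 2.02, n_T = 2.35, so y_N = 0.861.

y_N = 0.861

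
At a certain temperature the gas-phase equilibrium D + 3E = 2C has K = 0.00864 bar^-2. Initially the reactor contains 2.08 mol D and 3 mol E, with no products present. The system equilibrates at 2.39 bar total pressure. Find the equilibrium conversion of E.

X = 0.135

Take 3 mol E as basis and let X be its fractional conversion, so ξ = X.
At extent ξ: n_D = 2.08 − X; n_E = 3 − 3X; n_C = 2X.
Total moles n_T = 5.08 − 2X.
y_i = n_i/n_T, p_i = y_i·P. K = p_C^2 / (p_D p_E^3).
Setting this equal to 0.00864 bar^-2 and taking the physical root (0 < X < 1) gives X = 0.135.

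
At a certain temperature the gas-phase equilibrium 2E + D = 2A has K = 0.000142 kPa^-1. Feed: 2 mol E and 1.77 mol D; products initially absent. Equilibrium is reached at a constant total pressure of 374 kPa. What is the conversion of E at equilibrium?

X = 0.134

Let X = conversion of E (basis 2 mol E); extent of reaction ξ = X.
Mole table: n_E = 2 − 2X; n_D = 1.77 − X; n_A = 2X.
Summing: n_T = 3.77 − X.
With p_i = (n_i/n_T)P, K = p_A^2 / (p_E^2 p_D).
This yields a degree-3 equation in X; solving on (0,1), X = 0.134.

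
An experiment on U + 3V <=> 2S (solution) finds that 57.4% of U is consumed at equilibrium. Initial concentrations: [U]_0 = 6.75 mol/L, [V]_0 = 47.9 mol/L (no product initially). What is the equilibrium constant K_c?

Let X = conversion of U.
Concentrations: [U] = 6.75 − 6.75X; [V] = 47.9 − 20.2X; [S] = 13.5X.
At X = 0.574: [U] = 2.88, [V] = 36.3, [S] = 7.75.
K_c = [S]^2 / ([U] [V]^3) = 0.000437 (mol/L)^-2.

K_c = 0.000437 (mol/L)^-2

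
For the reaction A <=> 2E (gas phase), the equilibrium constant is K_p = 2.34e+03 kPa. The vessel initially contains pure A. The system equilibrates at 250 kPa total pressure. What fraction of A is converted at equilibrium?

Take 1 mol A as basis and let X be its fractional conversion, so ξ = X.
Moles: n_A = 1 − X; n_E = 2X.
n_T = Σnᵢ = 1 + X.
With p_i = (n_i/n_T)P, K_p = p_E^2 / (p_A).
Substituting and setting equal to 2.34e+03 kPa gives a polynomial in X; the root in (0,1) is X = 0.837.

X = 0.837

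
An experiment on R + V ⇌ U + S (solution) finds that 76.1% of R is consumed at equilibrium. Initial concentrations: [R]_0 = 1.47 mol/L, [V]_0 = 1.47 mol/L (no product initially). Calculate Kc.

Let X = conversion of R.
Concentrations: [R] = 1.47 − 1.47X; [V] = 1.47 − 1.47X; [U] = 1.47X; [S] = 1.47X.
At X = 0.761: [R] = 0.351, [V] = 0.351, [U] = 1.12, [S] = 1.12.
Kc = [U] [S] / ([R] [V]) = 10.1.

Kc = 10.1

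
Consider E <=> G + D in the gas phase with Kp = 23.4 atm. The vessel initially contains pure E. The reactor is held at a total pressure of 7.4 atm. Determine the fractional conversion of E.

Basis: 1 mol E initially; let X = conversion of E. Extent ξ = X.
Mole table: n_E = 1 − X; n_G = X; n_D = X.
Summing: n_T = 1 + X.
With p_i = (n_i/n_T)P, Kp = p_G p_D / (p_E).
Setting this equal to 23.4 atm and taking the physical root (0 < X < 1) gives X = 0.872.

X = 0.872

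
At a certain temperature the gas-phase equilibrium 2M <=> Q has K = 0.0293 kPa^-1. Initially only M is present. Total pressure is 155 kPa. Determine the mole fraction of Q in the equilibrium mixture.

y_Q = 0.628

Let X = conversion of M (basis 1 mol M); extent of reaction ξ = 0.5X.
Moles: n_M = 1 − X; n_Q = 0.5X.
Summing: n_T = 1 − 0.5X.
Mole fractions y_i = n_i/n_T; K = p_Q / (p_M^2) with p_i = y_i·P.
This yields a degree-2 equation in X; solving on (0,1), X = 0.772.
Then n_Q = 0.386, n_T = 0.614, so y_Q = 0.628.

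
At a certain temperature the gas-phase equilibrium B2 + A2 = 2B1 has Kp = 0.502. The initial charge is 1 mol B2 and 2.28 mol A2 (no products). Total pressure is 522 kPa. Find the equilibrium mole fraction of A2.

Basis: 1 mol B2 initially; let X = conversion of B2. Extent ξ = X.
Moles: n_B2 = 1 − X; n_A2 = 2.28 − X; n_B1 = 2X.
Since Δν = 0, n_T = 3.28 throughout.
With p_i = (n_i/n_T)P, Kp = p_B1^2 / (p_B2 p_A2).
This yields a degree-2 equation in X; solving on (0,1), X = 0.383.
Then n_A2 = 1.9, n_T = 3.28, so y_A2 = 0.578.

y_A2 = 0.578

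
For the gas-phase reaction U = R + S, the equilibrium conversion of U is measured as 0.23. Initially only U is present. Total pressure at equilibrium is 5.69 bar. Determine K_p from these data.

Basis: 1 mol U initially; let X = conversion of U. Extent ξ = X.
Species balance: n_U = 1 − X; n_R = X; n_S = X.
n_T = Σnᵢ = 1 + X.
At X = 0.23: n_U = 0.77, n_R = 0.23, n_S = 0.23, n_T = 1.23.
p_i = (n_i/n_T)·P. K_p = p_R p_S / (p_U) = 0.318 bar.

K_p = 0.318 bar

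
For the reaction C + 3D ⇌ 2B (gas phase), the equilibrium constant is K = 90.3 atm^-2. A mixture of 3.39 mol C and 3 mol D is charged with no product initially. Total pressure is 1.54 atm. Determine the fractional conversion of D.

Take 3 mol D as basis and let X be its fractional conversion, so ξ = X.
At extent ξ: n_C = 3.39 − X; n_D = 3 − 3X; n_B = 2X.
Summing: n_T = 6.39 − 2X.
With p_i = (n_i/n_T)P, K = p_B^2 / (p_C p_D^3).
This yields a degree-4 equation in X; solving on (0,1), X = 0.838.

X = 0.838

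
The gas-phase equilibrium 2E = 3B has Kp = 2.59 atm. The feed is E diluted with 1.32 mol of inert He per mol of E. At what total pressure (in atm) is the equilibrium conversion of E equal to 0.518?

P = 3.31 atm

Let X = conversion of E (basis 1 mol E); extent of reaction ξ = 0.5X.
Mole table: n_E = 1 − X; n_B = 1.5X; n_I = 1.32 (inert).
Summing: n_T = 2.32 + 0.5X.
Kp = p_B^3 / (p_E^2) with p_i = (n_i/n_T)·P.
At X = 0.518: the mole-fraction product g(X) = Π y_i^ν_i = 0.7829. Since Kp = g(X)·P^{1}, P = (Kp/g)^(1/1) = (2.59/0.7829)^(1/1) = 3.31 atm.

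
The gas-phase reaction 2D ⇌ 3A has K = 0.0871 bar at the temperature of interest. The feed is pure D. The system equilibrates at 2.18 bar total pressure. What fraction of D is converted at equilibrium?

Basis: 1 mol D initially; let X = conversion of D. Extent ξ = 0.5X.
Mole table: n_D = 1 − X; n_A = 1.5X.
n_T = Σnᵢ = 1 + 0.5X.
y_i = n_i/n_T, p_i = y_i·P. K = p_A^3 / (p_D^2).
Setting this equal to 0.0871 bar and taking the physical root (0 < X < 1) gives X = 0.202.

X = 0.202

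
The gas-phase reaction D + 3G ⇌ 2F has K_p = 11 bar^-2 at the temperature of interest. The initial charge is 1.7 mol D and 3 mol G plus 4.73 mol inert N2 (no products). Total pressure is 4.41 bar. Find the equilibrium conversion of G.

Let X = conversion of G (basis 3 mol G); extent of reaction ξ = X.
Moles: n_D = 1.7 − X; n_G = 3 − 3X; n_F = 2X; n_I = 4.73 (inert).
n_T = Σnᵢ = 9.43 − 2X.
With p_i = (n_i/n_T)P, K_p = p_F^2 / (p_D p_G^3).
Setting this equal to 11 bar^-2 and taking the physical root (0 < X < 1) gives X = 0.715.

X = 0.715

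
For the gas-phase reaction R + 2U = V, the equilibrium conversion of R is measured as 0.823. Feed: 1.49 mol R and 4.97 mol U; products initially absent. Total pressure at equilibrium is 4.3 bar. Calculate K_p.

Let X = conversion of R (basis 1.49 mol R); extent of reaction ξ = 1.49X.
Moles: n_R = 1.49 − 1.49X; n_U = 4.97 − 2.98X; n_V = 1.49X.
n_T = Σnᵢ = 6.46 − 2.98X.
At X = 0.823: n_R = 0.264, n_U = 2.52, n_V = 1.23, n_T = 4.01.
p_i = (n_i/n_T)·P. K_p = p_V / (p_R p_U^2) = 0.637 bar^-2.

K_p = 0.637 bar^-2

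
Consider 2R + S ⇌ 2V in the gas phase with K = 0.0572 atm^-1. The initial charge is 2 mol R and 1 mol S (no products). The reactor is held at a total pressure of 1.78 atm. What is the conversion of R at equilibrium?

Let X = conversion of R (basis 2 mol R); extent of reaction ξ = X.
Species balance: n_R = 2 − 2X; n_S = 1 − X; n_V = 2X.
n_T = Σnᵢ = 3 − X.
y_i = n_i/n_T, p_i = y_i·P. K = p_V^2 / (p_R^2 p_S).
This yields a degree-3 equation in X; solving on (0,1), X = 0.148.

X = 0.148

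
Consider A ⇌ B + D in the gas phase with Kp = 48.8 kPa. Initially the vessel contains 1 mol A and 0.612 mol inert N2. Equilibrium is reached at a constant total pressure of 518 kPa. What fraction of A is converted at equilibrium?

Take 1 mol A as basis and let X be its fractional conversion, so ξ = X.
Moles: n_A = 1 − X; n_B = X; n_D = X; n_I = 0.612 (inert).
n_T = Σnᵢ = 1.61 + X.
With p_i = (n_i/n_T)P, Kp = p_B p_D / (p_A).
Substituting and setting equal to 48.8 kPa gives a polynomial in X; the root in (0,1) is X = 0.347.

X = 0.347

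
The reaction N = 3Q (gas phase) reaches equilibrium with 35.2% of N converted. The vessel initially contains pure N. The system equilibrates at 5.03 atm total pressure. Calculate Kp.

Kp = 15.8 atm^2

Basis: 1 mol N initially; let X = conversion of N. Extent ξ = X.
Mole table: n_N = 1 − X; n_Q = 3X.
Total moles n_T = 1 + 2X.
At X = 0.352: n_N = 0.648, n_Q = 1.06, n_T = 1.7.
p_i = (n_i/n_T)·P. Kp = p_Q^3 / (p_N) = 15.8 atm^2.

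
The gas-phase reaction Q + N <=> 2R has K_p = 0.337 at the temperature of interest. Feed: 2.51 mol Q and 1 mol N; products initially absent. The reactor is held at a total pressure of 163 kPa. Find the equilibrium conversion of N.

Basis: 1 mol N initially; let X = conversion of N. Extent ξ = X.
Moles: n_Q = 2.51 − X; n_N = 1 − X; n_R = 2X.
Total moles n_T = 3.51 (Δν = 0, constant).
Mole fractions y_i = n_i/n_T; K_p = p_R^2 / (p_Q p_N) with p_i = y_i·P.
This yields a degree-2 equation in X; solving on (0,1), X = 0.345.

X = 0.345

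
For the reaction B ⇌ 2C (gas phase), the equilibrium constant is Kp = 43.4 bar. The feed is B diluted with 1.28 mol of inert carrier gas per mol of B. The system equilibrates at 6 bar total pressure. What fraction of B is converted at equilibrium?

X = 0.868

Basis: 1 mol B initially; let X = conversion of B. Extent ξ = X.
Mole table: n_B = 1 − X; n_C = 2X; n_I = 1.28 (inert).
Summing: n_T = 2.28 + X.
With p_i = (n_i/n_T)P, Kp = p_C^2 / (p_B).
This yields a degree-2 equation in X; solving on (0,1), X = 0.868.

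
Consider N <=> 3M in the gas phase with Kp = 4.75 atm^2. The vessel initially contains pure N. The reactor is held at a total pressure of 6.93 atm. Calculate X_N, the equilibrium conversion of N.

X = 0.177

Let X = conversion of N (basis 1 mol N); extent of reaction ξ = X.
At extent ξ: n_N = 1 − X; n_M = 3X.
n_T = Σnᵢ = 1 + 2X.
y_i = n_i/n_T, p_i = y_i·P. Kp = p_M^3 / (p_N).
Substituting and setting equal to 4.75 atm^2 gives a polynomial in X; the root in (0,1) is X = 0.177.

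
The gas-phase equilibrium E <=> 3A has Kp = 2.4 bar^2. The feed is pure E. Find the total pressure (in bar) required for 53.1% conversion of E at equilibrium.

Let X = conversion of E (basis 1 mol E); extent of reaction ξ = X.
Moles: n_E = 1 − X; n_A = 3X.
n_T = Σnᵢ = 1 + 2X.
Kp = p_A^3 / (p_E) with p_i = (n_i/n_T)·P.
At X = 0.531: the mole-fraction product g(X) = Π y_i^ν_i = 2.027. Since Kp = g(X)·P^{2}, P = (Kp/g)^(1/2) = (2.4/2.027)^(1/2) = 1.09 bar.

P = 1.09 bar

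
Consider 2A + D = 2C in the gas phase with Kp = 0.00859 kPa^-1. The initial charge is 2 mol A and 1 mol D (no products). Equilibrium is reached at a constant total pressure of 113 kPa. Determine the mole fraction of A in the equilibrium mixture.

y_A = 0.502

Take 2 mol A as basis and let X be its fractional conversion, so ξ = X.
Mole table: n_A = 2 − 2X; n_D = 1 − X; n_C = 2X.
n_T = Σnᵢ = 3 − X.
With p_i = (n_i/n_T)P, Kp = p_C^2 / (p_A^2 p_D).
Setting this equal to 0.00859 kPa^-1 and taking the physical root (0 < X < 1) gives X = 0.330.
Then n_A = 1.34, n_T = 2.67, so y_A = 0.502.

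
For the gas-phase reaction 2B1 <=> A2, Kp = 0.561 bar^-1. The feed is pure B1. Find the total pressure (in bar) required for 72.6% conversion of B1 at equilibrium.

P = 5.49 bar

Let X = conversion of B1 (basis 1 mol B1); extent of reaction ξ = 0.5X.
At extent ξ: n_B1 = 1 − X; n_A2 = 0.5X.
n_T = Σnᵢ = 1 − 0.5X.
Kp = p_A2 / (p_B1^2) with p_i = (n_i/n_T)·P.
At X = 0.726: the mole-fraction product g(X) = Π y_i^ν_i = 3.08. Since Kp = g(X)·P^{-1}, P = (g/Kp)^(1/1) = (3.08/0.561)^(1/1) = 5.49 bar.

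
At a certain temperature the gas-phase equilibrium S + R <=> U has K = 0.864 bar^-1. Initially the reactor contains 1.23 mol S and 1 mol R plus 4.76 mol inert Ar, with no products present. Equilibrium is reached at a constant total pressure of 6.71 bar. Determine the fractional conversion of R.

Let X = conversion of R (basis 1 mol R); extent of reaction ξ = X.
Moles: n_S = 1.23 − X; n_R = 1 − X; n_U = X; n_I = 4.76 (inert).
Total moles n_T = 6.99 − X.
y_i = n_i/n_T, p_i = y_i·P. K = p_U / (p_S p_R).
Substituting and setting equal to 0.864 bar^-1 gives a polynomial in X; the root in (0,1) is X = 0.417.

X = 0.417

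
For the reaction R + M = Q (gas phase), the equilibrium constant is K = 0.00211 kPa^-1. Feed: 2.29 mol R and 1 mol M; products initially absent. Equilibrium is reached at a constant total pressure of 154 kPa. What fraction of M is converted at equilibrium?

X = 0.181

Let X = conversion of M (basis 1 mol M); extent of reaction ξ = X.
Moles: n_R = 2.29 − X; n_M = 1 − X; n_Q = X.
Total moles n_T = 3.29 − X.
y_i = n_i/n_T, p_i = y_i·P. K = p_Q / (p_R p_M).
Setting this equal to 0.00211 kPa^-1 and taking the physical root (0 < X < 1) gives X = 0.181.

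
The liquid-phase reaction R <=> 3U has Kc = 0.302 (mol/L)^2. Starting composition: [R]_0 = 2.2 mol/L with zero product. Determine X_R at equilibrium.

X = 0.126

Let X = conversion of R; extent ξ = 2.2·X mol/L.
Concentrations: [R] = 2.2 − 2.2X; [U] = 6.6X.
Kc = [U]^3 / ([R]).
Solving Kc = 0.302 for X ∈ (0,1): X = 0.126.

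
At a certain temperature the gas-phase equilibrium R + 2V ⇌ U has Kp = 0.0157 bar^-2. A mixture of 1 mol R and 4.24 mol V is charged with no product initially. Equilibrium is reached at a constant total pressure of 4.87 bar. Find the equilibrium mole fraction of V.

Let X = conversion of R (basis 1 mol R); extent of reaction ξ = X.
Mole table: n_R = 1 − X; n_V = 4.24 − 2X; n_U = X.
n_T = Σnᵢ = 5.24 − 2X.
With p_i = (n_i/n_T)P, Kp = p_U / (p_R p_V^2).
This yields a degree-3 equation in X; solving on (0,1), X = 0.190.
Then n_V = 3.86, n_T = 4.86, so y_V = 0.794.

y_V = 0.794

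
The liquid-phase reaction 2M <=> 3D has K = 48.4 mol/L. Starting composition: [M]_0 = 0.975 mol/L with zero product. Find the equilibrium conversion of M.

Let X = conversion of M; extent ξ = 0.975X/2 mol/L.
Concentrations: [M] = 0.975 − 0.975X; [D] = 1.46X.
K = [D]^3 / ([M]^2).
Equating to 48.4 mol/L: the physical root is X = 0.810.

X = 0.810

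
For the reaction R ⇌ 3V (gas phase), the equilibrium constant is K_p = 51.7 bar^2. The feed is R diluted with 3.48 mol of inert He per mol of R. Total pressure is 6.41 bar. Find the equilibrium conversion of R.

Take 1 mol R as basis and let X be its fractional conversion, so ξ = X.
Mole table: n_R = 1 − X; n_V = 3X; n_I = 3.48 (inert).
n_T = Σnᵢ = 4.48 + 2X.
Mole fractions y_i = n_i/n_T; K_p = p_V^3 / (p_R) with p_i = y_i·P.
Substituting and setting equal to 51.7 bar^2 gives a polynomial in X; the root in (0,1) is X = 0.748.

X = 0.748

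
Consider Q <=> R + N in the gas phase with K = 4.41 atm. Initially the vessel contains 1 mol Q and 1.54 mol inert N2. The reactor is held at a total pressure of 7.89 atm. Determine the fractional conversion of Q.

Basis: 1 mol Q initially; let X = conversion of Q. Extent ξ = X.
Mole table: n_Q = 1 − X; n_R = X; n_N = X; n_I = 1.54 (inert).
Summing: n_T = 2.54 + X.
y_i = n_i/n_T, p_i = y_i·P. K = p_R p_N / (p_Q).
Equating to 4.41 atm and solving on 0 < X < 1: X = 0.717.

X = 0.717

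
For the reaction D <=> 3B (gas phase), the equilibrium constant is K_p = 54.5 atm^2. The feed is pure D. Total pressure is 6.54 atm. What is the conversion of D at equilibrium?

Let X = conversion of D (basis 1 mol D); extent of reaction ξ = X.
Species balance: n_D = 1 − X; n_B = 3X.
Total moles n_T = 1 + 2X.
y_i = n_i/n_T, p_i = y_i·P. K_p = p_B^3 / (p_D).
Equating to 54.5 atm^2 and solving on 0 < X < 1: X = 0.454.

X = 0.454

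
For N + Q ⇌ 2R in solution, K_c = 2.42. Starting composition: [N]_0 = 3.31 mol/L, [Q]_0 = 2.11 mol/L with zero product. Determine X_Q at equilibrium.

Let X = conversion of Q; extent ξ = 2.11·X mol/L.
Concentrations: [N] = 3.31 − 2.11X; [Q] = 2.11 − 2.11X; [R] = 4.22X.
K_c = [R]^2 / ([N] [Q]).
Solving K_c = 2.42 for X ∈ (0,1): X = 0.537.

X = 0.537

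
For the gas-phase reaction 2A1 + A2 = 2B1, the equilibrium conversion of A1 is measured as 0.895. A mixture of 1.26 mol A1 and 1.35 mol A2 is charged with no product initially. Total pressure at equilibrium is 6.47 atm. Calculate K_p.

K_p = 29.2 atm^-1

Basis: 1.26 mol A1 initially; let X = conversion of A1. Extent ξ = 0.63X.
At extent ξ: n_A1 = 1.26 − 1.26X; n_A2 = 1.35 − 0.63X; n_B1 = 1.26X.
Total moles n_T = 2.61 − 0.63X.
At X = 0.895: n_A1 = 0.132, n_A2 = 0.786, n_B1 = 1.13, n_T = 2.05.
p_i = (n_i/n_T)·P. K_p = p_B1^2 / (p_A1^2 p_A2) = 29.2 atm^-1.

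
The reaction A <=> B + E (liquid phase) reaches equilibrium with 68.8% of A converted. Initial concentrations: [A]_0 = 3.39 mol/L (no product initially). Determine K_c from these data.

Let X = conversion of A.
Concentrations: [A] = 3.39 − 3.39X; [B] = 3.39X; [E] = 3.39X.
At X = 0.688: [A] = 1.06, [B] = 2.33, [E] = 2.33.
K_c = [B] [E] / ([A]) = 5.14 mol/L.

K_c = 5.14 mol/L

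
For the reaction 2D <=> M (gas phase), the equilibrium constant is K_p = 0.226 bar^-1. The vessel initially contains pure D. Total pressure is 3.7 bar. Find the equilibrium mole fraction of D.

Basis: 1 mol D initially; let X = conversion of D. Extent ξ = 0.5X.
Moles: n_D = 1 − X; n_M = 0.5X.
n_T = Σnᵢ = 1 − 0.5X.
With p_i = (n_i/n_T)P, K_p = p_M / (p_D^2).
Equating to 0.226 bar^-1 and solving on 0 < X < 1: X = 0.520.
Then n_D = 0.48, n_T = 0.74, so y_D = 0.648.

y_D = 0.648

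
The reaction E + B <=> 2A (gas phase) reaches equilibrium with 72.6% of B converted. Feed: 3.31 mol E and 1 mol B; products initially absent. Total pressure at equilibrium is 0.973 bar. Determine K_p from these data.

K_p = 2.98

Take 1 mol B as basis and let X be its fractional conversion, so ξ = X.
Moles: n_E = 3.31 − X; n_B = 1 − X; n_A = 2X.
n_T stays at 4.31 (no change in mole number).
At X = 0.726: n_E = 2.58, n_B = 0.274, n_A = 1.45, n_T = 4.31.
p_i = (n_i/n_T)·P. K_p = p_A^2 / (p_E p_B) = 2.98.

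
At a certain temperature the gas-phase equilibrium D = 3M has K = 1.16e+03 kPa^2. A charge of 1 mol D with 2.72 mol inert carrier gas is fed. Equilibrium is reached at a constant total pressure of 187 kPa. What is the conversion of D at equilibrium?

X = 0.254

Let X = conversion of D (basis 1 mol D); extent of reaction ξ = X.
Mole table: n_D = 1 − X; n_M = 3X; n_I = 2.72 (inert).
Total moles n_T = 3.72 + 2X.
With p_i = (n_i/n_T)P, K = p_M^3 / (p_D).
Equating to 1.16e+03 kPa^2 and solving on 0 < X < 1: X = 0.254.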